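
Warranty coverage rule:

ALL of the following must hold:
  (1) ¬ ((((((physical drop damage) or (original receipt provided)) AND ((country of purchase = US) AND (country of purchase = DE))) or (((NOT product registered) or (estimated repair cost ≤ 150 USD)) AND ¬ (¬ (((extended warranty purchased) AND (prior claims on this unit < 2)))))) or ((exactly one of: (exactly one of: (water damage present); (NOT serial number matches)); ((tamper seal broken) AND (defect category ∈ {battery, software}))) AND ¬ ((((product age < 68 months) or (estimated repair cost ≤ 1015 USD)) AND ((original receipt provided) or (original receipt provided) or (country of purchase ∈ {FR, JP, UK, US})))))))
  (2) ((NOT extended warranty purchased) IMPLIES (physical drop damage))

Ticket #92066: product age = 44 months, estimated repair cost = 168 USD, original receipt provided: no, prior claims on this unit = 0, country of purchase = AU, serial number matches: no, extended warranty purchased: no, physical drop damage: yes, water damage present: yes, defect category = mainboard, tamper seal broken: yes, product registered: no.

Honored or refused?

Honored

Atomic conditions:
  physical drop damage: yes → true
  original receipt provided: no → false
  country of purchase = US: AU == US is false
  country of purchase = DE: AU == DE is false
  NOT product registered: no → true
  estimated repair cost ≤ 150 USD: 168 ≤ 150 is false
  extended warranty purchased: no → false
  prior claims on this unit < 2: 0 < 2 is true
  water damage present: yes → true
  NOT serial number matches: no → true
  tamper seal broken: yes → true
  defect category ∈ {battery, software}: mainboard is not in the set → false
  product age < 68 months: 44 < 68 is true
  estimated repair cost ≤ 1015 USD: 168 ≤ 1015 is true
  country of purchase ∈ {FR, JP, UK, US}: AU is not in the set → false
  NOT extended warranty purchased: no → true
Combine:
[1.1.1.1.1] true OR false = true
[1.1.1.1.2] false AND false = false
[1.1.1.1] true AND false = false
[1.1.1.2.1] true OR false = true
[1.1.1.2.2.1.1] false AND true = false
[1.1.1.2.2.1] NOT false = true
[1.1.1.2.2] NOT true = false
[1.1.1.2] true AND false = false
[1.1.1] false OR false = false
[1.1.2.1.1] exactly-one(true, true) = false
[1.1.2.1.2] true AND false = false
[1.1.2.1] exactly-one(false, false) = false
[1.1.2.2.1.1] true OR true = true
[1.1.2.2.1.2] false OR false OR false = false
[1.1.2.2.1] true AND false = false
[1.1.2.2] NOT false = true
[1.1.2] false AND true = false
[1.1] false OR false = false
[1] NOT false = true
[2] true → true = true
[root] true AND true = true
Overall: true → honored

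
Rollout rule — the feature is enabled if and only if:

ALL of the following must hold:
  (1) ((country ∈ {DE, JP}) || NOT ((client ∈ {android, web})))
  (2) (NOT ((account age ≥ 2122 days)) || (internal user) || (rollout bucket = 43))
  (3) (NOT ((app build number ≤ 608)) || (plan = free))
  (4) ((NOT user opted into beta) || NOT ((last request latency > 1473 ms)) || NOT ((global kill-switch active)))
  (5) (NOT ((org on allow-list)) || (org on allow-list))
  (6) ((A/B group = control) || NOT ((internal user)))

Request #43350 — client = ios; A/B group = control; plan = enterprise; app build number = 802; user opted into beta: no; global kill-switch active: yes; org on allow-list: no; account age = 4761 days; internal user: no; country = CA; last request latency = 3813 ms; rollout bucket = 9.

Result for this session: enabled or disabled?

Atomic conditions:
  country ∈ {DE, JP}: CA is not in the set → false
  client ∈ {android, web}: ios is not in the set → false
  account age ≥ 2122 days: 4761 ≥ 2122 is true
  internal user: no → false
  rollout bucket = 43: 9 == 43 is false
  app build number ≤ 608: 802 ≤ 608 is false
  plan = free: enterprise == free is false
  NOT user opted into beta: no → true
  last request latency > 1473 ms: 3813 > 1473 is true
  global kill-switch active: yes → true
  org on allow-list: no → false
  A/B group = control: control == control is true
Combine:
[1.2] NOT false = true
[1] false OR true = true
[2.1] NOT true = false
[2] false OR false OR false = false
[3.1] NOT false = true
[3] true OR false = true
[4.2] NOT true = false
[4.3] NOT true = false
[4] true OR false OR false = true
[5.1] NOT false = true
[5] true OR false = true
[6.2] NOT false = true
[6] true OR true = true
[root] true AND false AND true AND true AND true AND true = false
Overall: false → disabled

Disabled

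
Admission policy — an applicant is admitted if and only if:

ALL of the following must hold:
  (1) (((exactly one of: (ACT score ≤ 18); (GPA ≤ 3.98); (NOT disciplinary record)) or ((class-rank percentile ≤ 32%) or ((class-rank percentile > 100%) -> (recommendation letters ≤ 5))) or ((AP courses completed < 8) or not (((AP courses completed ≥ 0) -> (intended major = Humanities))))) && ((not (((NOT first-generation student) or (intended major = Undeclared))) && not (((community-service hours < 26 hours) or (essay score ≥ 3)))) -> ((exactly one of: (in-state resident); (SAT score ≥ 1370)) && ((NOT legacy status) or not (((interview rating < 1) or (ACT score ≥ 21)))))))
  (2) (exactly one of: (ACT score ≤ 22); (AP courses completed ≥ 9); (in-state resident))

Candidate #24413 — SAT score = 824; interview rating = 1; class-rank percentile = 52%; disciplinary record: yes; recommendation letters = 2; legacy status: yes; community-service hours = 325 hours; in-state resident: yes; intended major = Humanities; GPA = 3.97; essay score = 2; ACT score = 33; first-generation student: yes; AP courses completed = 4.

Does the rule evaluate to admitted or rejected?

Atomic conditions:
  ACT score ≤ 18: 33 ≤ 18 is false
  GPA ≤ 3.98: 3.97 ≤ 3.98 is true
  NOT disciplinary record: yes → false
  class-rank percentile ≤ 32%: 52 ≤ 32 is false
  class-rank percentile > 100%: 52 > 100 is false
  recommendation letters ≤ 5: 2 ≤ 5 is true
  AP courses completed < 8: 4 < 8 is true
  AP courses completed ≥ 0: 4 ≥ 0 is true
  intended major = Humanities: Humanities == Humanities is true
  NOT first-generation student: yes → false
  intended major = Undeclared: Humanities == Undeclared is false
  community-service hours < 26 hours: 325 < 26 is false
  essay score ≥ 3: 2 ≥ 3 is false
  in-state resident: yes → true
  SAT score ≥ 1370: 824 ≥ 1370 is false
  NOT legacy status: yes → false
  interview rating < 1: 1 < 1 is false
  ACT score ≥ 21: 33 ≥ 21 is true
  ACT score ≤ 22: 33 ≤ 22 is false
  AP courses completed ≥ 9: 4 ≥ 9 is false
Combine:
[1.1.1] exactly-one(false, true, false) = true
[1.1.2.2] false → true (antecedent false ⇒ implication holds) = true
[1.1.2] false OR true = true
[1.1.3.2.1] true → true = true
[1.1.3.2] NOT true = false
[1.1.3] true OR false = true
[1.1] true OR true OR true = true
[1.2.1.1.1] false OR false = false
[1.2.1.1] NOT false = true
[1.2.1.2.1] false OR false = false
[1.2.1.2] NOT false = true
[1.2.1] true AND true = true
[1.2.2.1] exactly-one(true, false) = true
[1.2.2.2.2.1] false OR true = true
[1.2.2.2.2] NOT true = false
[1.2.2.2] false OR false = false
[1.2.2] true AND false = false
[1.2] true → false = false
[1] true AND false = false
[2] exactly-one(false, false, true) = true
[root] false AND true = false
Overall: false → rejected

Rejected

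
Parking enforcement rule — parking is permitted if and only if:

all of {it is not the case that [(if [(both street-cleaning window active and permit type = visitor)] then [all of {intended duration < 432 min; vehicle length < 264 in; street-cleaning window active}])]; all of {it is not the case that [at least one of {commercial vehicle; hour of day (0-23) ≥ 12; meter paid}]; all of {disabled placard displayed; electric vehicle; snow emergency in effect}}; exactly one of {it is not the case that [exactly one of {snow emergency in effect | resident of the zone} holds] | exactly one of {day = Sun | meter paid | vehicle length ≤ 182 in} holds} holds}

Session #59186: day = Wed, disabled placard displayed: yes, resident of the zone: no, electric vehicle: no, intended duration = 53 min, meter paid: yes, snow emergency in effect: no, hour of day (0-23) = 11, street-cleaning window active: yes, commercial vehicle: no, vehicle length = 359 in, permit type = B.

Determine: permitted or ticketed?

Ticketed

Atomic conditions:
  street-cleaning window active: yes → true
  permit type = visitor: B == visitor is false
  intended duration < 432 min: 53 < 432 is true
  vehicle length < 264 in: 359 < 264 is false
  commercial vehicle: no → false
  hour of day (0-23) ≥ 12: 11 ≥ 12 is false
  meter paid: yes → true
  disabled placard displayed: yes → true
  electric vehicle: no → false
  snow emergency in effect: no → false
  resident of the zone: no → false
  day = Sun: Wed == Sun is false
  vehicle length ≤ 182 in: 359 ≤ 182 is false
Combine:
[1.1.1] true AND false = false
[1.1.2] true AND false AND true = false
[1.1] false → false (antecedent false ⇒ implication holds) = true
[1] NOT true = false
[2.1.1] false OR false OR true = true
[2.1] NOT true = false
[2.2] true AND false AND false = false
[2] false AND false = false
[3.1.1] exactly-one(false, false) = false
[3.1] NOT false = true
[3.2] exactly-one(false, true, false) = true
[3] exactly-one(true, true) = false
[root] false AND false AND false = false
Overall: false → ticketed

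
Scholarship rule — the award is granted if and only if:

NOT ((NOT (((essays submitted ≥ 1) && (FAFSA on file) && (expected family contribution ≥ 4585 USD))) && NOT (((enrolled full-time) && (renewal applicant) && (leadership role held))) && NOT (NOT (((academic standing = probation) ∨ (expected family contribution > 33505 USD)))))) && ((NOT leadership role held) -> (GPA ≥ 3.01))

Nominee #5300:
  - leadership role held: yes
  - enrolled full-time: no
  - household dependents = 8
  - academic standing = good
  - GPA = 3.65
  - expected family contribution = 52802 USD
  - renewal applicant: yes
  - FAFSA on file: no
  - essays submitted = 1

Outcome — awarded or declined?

Atomic conditions:
  essays submitted ≥ 1: 1 ≥ 1 is true
  FAFSA on file: no → false
  expected family contribution ≥ 4585 USD: 52802 ≥ 4585 is true
  enrolled full-time: no → false
  renewal applicant: yes → true
  leadership role held: yes → true
  academic standing = probation: good == probation is false
  expected family contribution > 33505 USD: 52802 > 33505 is true
  NOT leadership role held: yes → false
  GPA ≥ 3.01: 3.65 ≥ 3.01 is true
Combine:
[1.1.1.1] true AND false AND true = false
[1.1.1] NOT false = true
[1.1.2.1] false AND true AND true = false
[1.1.2] NOT false = true
[1.1.3.1.1] false OR true = true
[1.1.3.1] NOT true = false
[1.1.3] NOT false = true
[1.1] true AND true AND true = true
[1] NOT true = false
[2] false → true (antecedent false ⇒ implication holds) = true
[root] false AND true = false
Overall: false → declined

Declined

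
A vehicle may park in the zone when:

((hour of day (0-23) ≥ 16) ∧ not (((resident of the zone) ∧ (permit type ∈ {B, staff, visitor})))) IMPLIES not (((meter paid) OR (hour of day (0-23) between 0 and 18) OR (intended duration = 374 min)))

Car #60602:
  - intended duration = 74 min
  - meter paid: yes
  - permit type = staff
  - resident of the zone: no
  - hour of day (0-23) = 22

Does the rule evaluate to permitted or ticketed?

Atomic conditions:
  hour of day (0-23) ≥ 16: 22 ≥ 16 is true
  resident of the zone: no → false
  permit type ∈ {B, staff, visitor}: staff is in the set → true
  meter paid: yes → true
  hour of day (0-23) between 0 and 18: 22 in [0, 18] is false
  intended duration = 374 min: 74 == 374 is false
Combine:
[1.2.1] false AND true = false
[1.2] NOT false = true
[1] true AND true = true
[2.1] true OR false OR false = true
[2] NOT true = false
[root] true → false = false
Overall: false → ticketed

Ticketed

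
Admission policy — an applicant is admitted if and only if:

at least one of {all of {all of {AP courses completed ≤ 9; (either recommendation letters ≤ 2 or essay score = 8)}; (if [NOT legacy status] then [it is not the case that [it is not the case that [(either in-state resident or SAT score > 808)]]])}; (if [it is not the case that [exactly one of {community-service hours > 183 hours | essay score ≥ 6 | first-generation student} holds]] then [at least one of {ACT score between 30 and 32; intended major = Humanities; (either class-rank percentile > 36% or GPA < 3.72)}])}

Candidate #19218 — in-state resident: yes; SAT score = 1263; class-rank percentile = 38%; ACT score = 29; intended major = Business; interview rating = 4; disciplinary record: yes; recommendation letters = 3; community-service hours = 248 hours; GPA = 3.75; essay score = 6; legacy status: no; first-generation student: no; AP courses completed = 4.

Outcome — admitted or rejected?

Admitted

Atomic conditions:
  AP courses completed ≤ 9: 4 ≤ 9 is true
  recommendation letters ≤ 2: 3 ≤ 2 is false
  essay score = 8: 6 == 8 is false
  NOT legacy status: no → true
  in-state resident: yes → true
  SAT score > 808: 1263 > 808 is true
  community-service hours > 183 hours: 248 > 183 is true
  essay score ≥ 6: 6 ≥ 6 is true
  first-generation student: no → false
  ACT score between 30 and 32: 29 in [30, 32] is false
  intended major = Humanities: Business == Humanities is false
  class-rank percentile > 36%: 38 > 36 is true
  GPA < 3.72: 3.75 < 3.72 is false
Combine:
[1.1.2] false OR false = false
[1.1] true AND false = false
[1.2.2.1.1] true OR true = true
[1.2.2.1] NOT true = false
[1.2.2] NOT false = true
[1.2] true → true = true
[1] false AND true = false
[2.1.1] exactly-one(true, true, false) = false
[2.1] NOT false = true
[2.2.3] true OR false = true
[2.2] false OR false OR true = true
[2] true → true = true
[root] false OR true = true
Overall: true → admitted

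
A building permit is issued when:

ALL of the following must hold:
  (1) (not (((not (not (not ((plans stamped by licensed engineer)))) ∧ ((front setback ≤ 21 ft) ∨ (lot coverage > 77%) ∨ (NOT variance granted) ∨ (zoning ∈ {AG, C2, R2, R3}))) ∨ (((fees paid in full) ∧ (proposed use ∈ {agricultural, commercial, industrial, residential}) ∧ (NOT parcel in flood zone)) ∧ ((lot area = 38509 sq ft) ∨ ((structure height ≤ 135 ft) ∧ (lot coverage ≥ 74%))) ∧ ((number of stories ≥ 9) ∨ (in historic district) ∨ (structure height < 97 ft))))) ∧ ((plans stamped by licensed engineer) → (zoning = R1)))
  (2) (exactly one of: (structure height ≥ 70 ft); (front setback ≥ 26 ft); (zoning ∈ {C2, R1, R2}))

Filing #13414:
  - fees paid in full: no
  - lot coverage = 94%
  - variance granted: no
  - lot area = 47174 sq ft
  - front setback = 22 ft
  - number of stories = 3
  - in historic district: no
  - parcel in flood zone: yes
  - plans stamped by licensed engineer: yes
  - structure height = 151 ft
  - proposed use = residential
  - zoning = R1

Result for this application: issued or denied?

Denied

Atomic conditions:
  plans stamped by licensed engineer: yes → true
  front setback ≤ 21 ft: 22 ≤ 21 is false
  lot coverage > 77%: 94 > 77 is true
  NOT variance granted: no → true
  zoning ∈ {AG, C2, R2, R3}: R1 is not in the set → false
  fees paid in full: no → false
  proposed use ∈ {agricultural, commercial, industrial, residential}: residential is in the set → true
  NOT parcel in flood zone: yes → false
  lot area = 38509 sq ft: 47174 == 38509 is false
  structure height ≤ 135 ft: 151 ≤ 135 is false
  lot coverage ≥ 74%: 94 ≥ 74 is true
  number of stories ≥ 9: 3 ≥ 9 is false
  in historic district: no → false
  structure height < 97 ft: 151 < 97 is false
  zoning = R1: R1 == R1 is true
  structure height ≥ 70 ft: 151 ≥ 70 is true
  front setback ≥ 26 ft: 22 ≥ 26 is false
  zoning ∈ {C2, R1, R2}: R1 is in the set → true
Combine:
[1.1.1.1.1.1.1] NOT true = false
[1.1.1.1.1.1] NOT false = true
[1.1.1.1.1] NOT true = false
[1.1.1.1.2] false OR true OR true OR false = true
[1.1.1.1] false AND true = false
[1.1.1.2.1] false AND true AND false = false
[1.1.1.2.2.2] false AND true = false
[1.1.1.2.2] false OR false = false
[1.1.1.2.3] false OR false OR false = false
[1.1.1.2] false AND false AND false = false
[1.1.1] false OR false = false
[1.1] NOT false = true
[1.2] true → true = true
[1] true AND true = true
[2] exactly-one(true, false, true) = false
[root] true AND false = false
Overall: false → denied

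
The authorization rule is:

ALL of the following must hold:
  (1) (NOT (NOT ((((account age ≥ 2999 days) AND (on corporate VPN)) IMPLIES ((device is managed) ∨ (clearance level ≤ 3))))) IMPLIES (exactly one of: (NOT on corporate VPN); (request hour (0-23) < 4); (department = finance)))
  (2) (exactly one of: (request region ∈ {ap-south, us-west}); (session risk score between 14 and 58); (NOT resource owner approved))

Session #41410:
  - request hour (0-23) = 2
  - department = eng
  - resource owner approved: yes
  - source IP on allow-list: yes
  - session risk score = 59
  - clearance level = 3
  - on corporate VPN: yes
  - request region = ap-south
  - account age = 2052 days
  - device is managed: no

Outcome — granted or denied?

Granted

Atomic conditions:
  account age ≥ 2999 days: 2052 ≥ 2999 is false
  on corporate VPN: yes → true
  device is managed: no → false
  clearance level ≤ 3: 3 ≤ 3 is true
  NOT on corporate VPN: yes → false
  request hour (0-23) < 4: 2 < 4 is true
  department = finance: eng == finance is false
  request region ∈ {ap-south, us-west}: ap-south is in the set → true
  session risk score between 14 and 58: 59 in [14, 58] is false
  NOT resource owner approved: yes → false
Combine:
[1.1.1.1.1] false AND true = false
[1.1.1.1.2] false OR true = true
[1.1.1.1] false → true (antecedent false ⇒ implication holds) = true
[1.1.1] NOT true = false
[1.1] NOT false = true
[1.2] exactly-one(false, true, false) = true
[1] true → true = true
[2] exactly-one(true, false, false) = true
[root] true AND true = true
Overall: true → granted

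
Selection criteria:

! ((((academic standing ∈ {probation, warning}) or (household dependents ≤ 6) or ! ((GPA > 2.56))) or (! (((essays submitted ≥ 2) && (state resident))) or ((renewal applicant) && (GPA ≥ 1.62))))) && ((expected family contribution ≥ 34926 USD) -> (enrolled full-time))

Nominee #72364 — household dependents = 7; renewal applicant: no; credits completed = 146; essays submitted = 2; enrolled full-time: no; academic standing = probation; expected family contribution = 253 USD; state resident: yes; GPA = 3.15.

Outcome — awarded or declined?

Atomic conditions:
  academic standing ∈ {probation, warning}: probation is in the set → true
  household dependents ≤ 6: 7 ≤ 6 is false
  GPA > 2.56: 3.15 > 2.56 is true
  essays submitted ≥ 2: 2 ≥ 2 is true
  state resident: yes → true
  renewal applicant: no → false
  GPA ≥ 1.62: 3.15 ≥ 1.62 is true
  expected family contribution ≥ 34926 USD: 253 ≥ 34926 is false
  enrolled full-time: no → false
Combine:
[1.1.1.3] NOT true = false
[1.1.1] true OR false OR false = true
[1.1.2.1.1] true AND true = true
[1.1.2.1] NOT true = false
[1.1.2.2] false AND true = false
[1.1.2] false OR false = false
[1.1] true OR false = true
[1] NOT true = false
[2] false → false (antecedent false ⇒ implication holds) = true
[root] false AND true = false
Overall: false → declined

Declined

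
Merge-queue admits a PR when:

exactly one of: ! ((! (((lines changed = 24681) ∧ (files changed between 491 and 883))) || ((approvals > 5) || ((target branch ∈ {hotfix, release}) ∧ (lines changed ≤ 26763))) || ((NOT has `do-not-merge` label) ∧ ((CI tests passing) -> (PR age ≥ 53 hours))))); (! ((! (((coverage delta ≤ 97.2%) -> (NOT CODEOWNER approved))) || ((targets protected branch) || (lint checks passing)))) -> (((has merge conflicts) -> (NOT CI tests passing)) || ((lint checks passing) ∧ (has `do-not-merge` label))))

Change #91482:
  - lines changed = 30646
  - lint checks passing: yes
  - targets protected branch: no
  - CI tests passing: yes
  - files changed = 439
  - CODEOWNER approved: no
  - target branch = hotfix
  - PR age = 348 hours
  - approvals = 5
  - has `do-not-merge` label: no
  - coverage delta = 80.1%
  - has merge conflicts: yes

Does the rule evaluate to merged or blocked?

Atomic conditions:
  lines changed = 24681: 30646 == 24681 is false
  files changed between 491 and 883: 439 in [491, 883] is false
  approvals > 5: 5 > 5 is false
  target branch ∈ {hotfix, release}: hotfix is in the set → true
  lines changed ≤ 26763: 30646 ≤ 26763 is false
  NOT has `do-not-merge` label: no → true
  CI tests passing: yes → true
  PR age ≥ 53 hours: 348 ≥ 53 is true
  coverage delta ≤ 97.2%: 80.1 ≤ 97.2 is true
  NOT CODEOWNER approved: no → true
  targets protected branch: no → false
  lint checks passing: yes → true
  has merge conflicts: yes → true
  NOT CI tests passing: yes → false
  has `do-not-merge` label: no → false
Combine:
[1.1.1.1] false AND false = false
[1.1.1] NOT false = true
[1.1.2.2] true AND false = false
[1.1.2] false OR false = false
[1.1.3.2] true → true = true
[1.1.3] true AND true = true
[1.1] true OR false OR true = true
[1] NOT true = false
[2.1.1.1.1] true → true = true
[2.1.1.1] NOT true = false
[2.1.1.2] false OR true = true
[2.1.1] false OR true = true
[2.1] NOT true = false
[2.2.1] true → false = false
[2.2.2] true AND false = false
[2.2] false OR false = false
[2] false → false (antecedent false ⇒ implication holds) = true
[root] exactly-one(false, true) = true
Overall: true → merged

Merged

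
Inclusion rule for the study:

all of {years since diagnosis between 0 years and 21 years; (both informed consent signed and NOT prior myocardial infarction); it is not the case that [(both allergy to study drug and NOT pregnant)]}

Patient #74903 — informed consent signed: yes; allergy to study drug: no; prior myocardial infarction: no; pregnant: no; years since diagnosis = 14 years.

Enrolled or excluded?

Atomic conditions:
  years since diagnosis between 0 years and 21 years: 14 in [0, 21] is true
  informed consent signed: yes → true
  NOT prior myocardial infarction: no → true
  allergy to study drug: no → false
  NOT pregnant: no → true
Combine:
[2] true AND true = true
[3.1] false AND true = false
[3] NOT false = true
[root] true AND true AND true = true
Overall: true → enrolled

Enrolled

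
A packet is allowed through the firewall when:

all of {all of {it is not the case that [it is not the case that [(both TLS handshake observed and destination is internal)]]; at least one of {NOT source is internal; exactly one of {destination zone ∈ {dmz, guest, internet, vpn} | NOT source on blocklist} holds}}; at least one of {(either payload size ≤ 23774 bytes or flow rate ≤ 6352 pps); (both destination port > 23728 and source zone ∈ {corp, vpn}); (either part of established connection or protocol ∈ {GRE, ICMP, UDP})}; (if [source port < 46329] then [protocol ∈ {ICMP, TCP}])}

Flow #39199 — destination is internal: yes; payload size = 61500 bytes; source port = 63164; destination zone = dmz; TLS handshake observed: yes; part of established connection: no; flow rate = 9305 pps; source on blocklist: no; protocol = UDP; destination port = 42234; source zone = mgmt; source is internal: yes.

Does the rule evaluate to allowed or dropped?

Atomic conditions:
  TLS handshake observed: yes → true
  destination is internal: yes → true
  NOT source is internal: yes → false
  destination zone ∈ {dmz, guest, internet, vpn}: dmz is in the set → true
  NOT source on blocklist: no → true
  payload size ≤ 23774 bytes: 61500 ≤ 23774 is false
  flow rate ≤ 6352 pps: 9305 ≤ 6352 is false
  destination port > 23728: 42234 > 23728 is true
  source zone ∈ {corp, vpn}: mgmt is not in the set → false
  part of established connection: no → false
  protocol ∈ {GRE, ICMP, UDP}: UDP is in the set → true
  source port < 46329: 63164 < 46329 is false
  protocol ∈ {ICMP, TCP}: UDP is not in the set → false
Combine:
[1.1.1.1] true AND true = true
[1.1.1] NOT true = false
[1.1] NOT false = true
[1.2.2] exactly-one(true, true) = false
[1.2] false OR false = false
[1] true AND false = false
[2.1] false OR false = false
[2.2] true AND false = false
[2.3] false OR true = true
[2] false OR false OR true = true
[3] false → false (antecedent false ⇒ implication holds) = true
[root] false AND true AND true = false
Overall: false → dropped

Dropped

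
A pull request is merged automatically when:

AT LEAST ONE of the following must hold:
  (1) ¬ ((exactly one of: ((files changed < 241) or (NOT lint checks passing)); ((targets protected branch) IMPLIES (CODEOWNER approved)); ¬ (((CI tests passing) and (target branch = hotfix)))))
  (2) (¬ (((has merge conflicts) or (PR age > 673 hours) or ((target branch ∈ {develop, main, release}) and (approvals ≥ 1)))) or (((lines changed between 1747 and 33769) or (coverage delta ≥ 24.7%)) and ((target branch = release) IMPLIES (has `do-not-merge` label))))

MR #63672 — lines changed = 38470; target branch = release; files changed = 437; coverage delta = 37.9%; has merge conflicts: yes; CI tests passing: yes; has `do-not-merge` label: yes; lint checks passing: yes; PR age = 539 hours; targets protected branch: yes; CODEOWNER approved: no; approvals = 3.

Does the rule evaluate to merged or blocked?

Merged

Atomic conditions:
  files changed < 241: 437 < 241 is false
  NOT lint checks passing: yes → false
  targets protected branch: yes → true
  CODEOWNER approved: no → false
  CI tests passing: yes → true
  target branch = hotfix: release == hotfix is false
  has merge conflicts: yes → true
  PR age > 673 hours: 539 > 673 is false
  target branch ∈ {develop, main, release}: release is in the set → true
  approvals ≥ 1: 3 ≥ 1 is true
  lines changed between 1747 and 33769: 38470 in [1747, 33769] is false
  coverage delta ≥ 24.7%: 37.9 ≥ 24.7 is true
  target branch = release: release == release is true
  has `do-not-merge` label: yes → true
Combine:
[1.1.1] false OR false = false
[1.1.2] true → false = false
[1.1.3.1] true AND false = false
[1.1.3] NOT false = true
[1.1] exactly-one(false, false, true) = true
[1] NOT true = false
[2.1.1.3] true AND true = true
[2.1.1] true OR false OR true = true
[2.1] NOT true = false
[2.2.1] false OR true = true
[2.2.2] true → true = true
[2.2] true AND true = true
[2] false OR true = true
[root] false OR true = true
Overall: true → merged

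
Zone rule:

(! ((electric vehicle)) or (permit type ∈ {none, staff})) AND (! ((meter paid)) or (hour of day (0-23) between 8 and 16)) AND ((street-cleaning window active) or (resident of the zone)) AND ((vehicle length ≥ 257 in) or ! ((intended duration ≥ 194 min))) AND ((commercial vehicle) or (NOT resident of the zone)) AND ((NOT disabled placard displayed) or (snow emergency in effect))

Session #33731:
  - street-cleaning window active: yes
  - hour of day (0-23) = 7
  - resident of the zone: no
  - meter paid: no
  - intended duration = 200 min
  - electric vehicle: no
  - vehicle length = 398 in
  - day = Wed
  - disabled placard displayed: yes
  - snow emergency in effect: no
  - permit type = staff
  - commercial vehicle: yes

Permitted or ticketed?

Ticketed

Atomic conditions:
  electric vehicle: no → false
  permit type ∈ {none, staff}: staff is in the set → true
  meter paid: no → false
  hour of day (0-23) between 8 and 16: 7 in [8, 16] is false
  street-cleaning window active: yes → true
  resident of the zone: no → false
  vehicle length ≥ 257 in: 398 ≥ 257 is true
  intended duration ≥ 194 min: 200 ≥ 194 is true
  commercial vehicle: yes → true
  NOT resident of the zone: no → true
  NOT disabled placard displayed: yes → false
  snow emergency in effect: no → false
Combine:
[1.1] NOT false = true
[1] true OR true = true
[2.1] NOT false = true
[2] true OR false = true
[3] true OR false = true
[4.2] NOT true = false
[4] true OR false = true
[5] true OR true = true
[6] false OR false = false
[root] true AND true AND true AND true AND true AND false = false
Overall: false → ticketed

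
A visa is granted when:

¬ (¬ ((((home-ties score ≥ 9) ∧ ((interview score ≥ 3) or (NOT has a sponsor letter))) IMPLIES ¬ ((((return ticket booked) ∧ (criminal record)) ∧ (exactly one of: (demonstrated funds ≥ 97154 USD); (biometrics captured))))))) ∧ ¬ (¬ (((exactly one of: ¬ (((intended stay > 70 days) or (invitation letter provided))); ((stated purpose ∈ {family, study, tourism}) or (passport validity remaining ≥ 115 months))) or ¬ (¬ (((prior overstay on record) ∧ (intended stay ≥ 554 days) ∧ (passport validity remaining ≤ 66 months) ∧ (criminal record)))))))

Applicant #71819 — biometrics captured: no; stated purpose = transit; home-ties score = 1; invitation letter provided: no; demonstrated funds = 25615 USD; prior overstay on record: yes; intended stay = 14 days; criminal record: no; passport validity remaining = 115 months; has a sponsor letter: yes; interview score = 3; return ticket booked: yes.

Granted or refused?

Atomic conditions:
  home-ties score ≥ 9: 1 ≥ 9 is false
  interview score ≥ 3: 3 ≥ 3 is true
  NOT has a sponsor letter: yes → false
  return ticket booked: yes → true
  criminal record: no → false
  demonstrated funds ≥ 97154 USD: 25615 ≥ 97154 is false
  biometrics captured: no → false
  intended stay > 70 days: 14 > 70 is false
  invitation letter provided: no → false
  stated purpose ∈ {family, study, tourism}: transit is not in the set → false
  passport validity remaining ≥ 115 months: 115 ≥ 115 is true
  prior overstay on record: yes → true
  intended stay ≥ 554 days: 14 ≥ 554 is false
  passport validity remaining ≤ 66 months: 115 ≤ 66 is false
Combine:
[1.1.1.1.2] true OR false = true
[1.1.1.1] false AND true = false
[1.1.1.2.1.1] true AND false = false
[1.1.1.2.1.2] exactly-one(false, false) = false
[1.1.1.2.1] false AND false = false
[1.1.1.2] NOT false = true
[1.1.1] false → true (antecedent false ⇒ implication holds) = true
[1.1] NOT true = false
[1] NOT false = true
[2.1.1.1.1.1] false OR false = false
[2.1.1.1.1] NOT false = true
[2.1.1.1.2] false OR true = true
[2.1.1.1] exactly-one(true, true) = false
[2.1.1.2.1.1] true AND false AND false AND false = false
[2.1.1.2.1] NOT false = true
[2.1.1.2] NOT true = false
[2.1.1] false OR false = false
[2.1] NOT false = true
[2] NOT true = false
[root] true AND false = false
Overall: false → refused

Refused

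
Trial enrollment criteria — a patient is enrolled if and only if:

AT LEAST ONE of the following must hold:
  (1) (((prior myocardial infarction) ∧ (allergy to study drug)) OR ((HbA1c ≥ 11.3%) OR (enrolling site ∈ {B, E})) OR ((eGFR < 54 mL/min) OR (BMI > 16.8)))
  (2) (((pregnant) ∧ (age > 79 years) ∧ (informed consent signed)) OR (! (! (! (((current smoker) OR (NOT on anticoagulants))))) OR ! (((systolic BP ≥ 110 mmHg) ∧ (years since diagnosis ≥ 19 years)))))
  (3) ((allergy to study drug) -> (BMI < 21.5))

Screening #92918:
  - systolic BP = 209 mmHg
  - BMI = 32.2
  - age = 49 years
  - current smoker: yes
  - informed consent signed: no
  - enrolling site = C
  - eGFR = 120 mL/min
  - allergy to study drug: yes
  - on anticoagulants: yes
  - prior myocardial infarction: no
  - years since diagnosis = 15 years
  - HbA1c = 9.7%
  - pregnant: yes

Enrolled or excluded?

Enrolled

Atomic conditions:
  prior myocardial infarction: no → false
  allergy to study drug: yes → true
  HbA1c ≥ 11.3%: 9.7 ≥ 11.3 is false
  enrolling site ∈ {B, E}: C is not in the set → false
  eGFR < 54 mL/min: 120 < 54 is false
  BMI > 16.8: 32.2 > 16.8 is true
  pregnant: yes → true
  age > 79 years: 49 > 79 is false
  informed consent signed: no → false
  current smoker: yes → true
  NOT on anticoagulants: yes → false
  systolic BP ≥ 110 mmHg: 209 ≥ 110 is true
  years since diagnosis ≥ 19 years: 15 ≥ 19 is false
  BMI < 21.5: 32.2 < 21.5 is false
Combine:
[1.1] false AND true = false
[1.2] false OR false = false
[1.3] false OR true = true
[1] false OR false OR true = true
[2.1] true AND false AND false = false
[2.2.1.1.1.1] true OR false = true
[2.2.1.1.1] NOT true = false
[2.2.1.1] NOT false = true
[2.2.1] NOT true = false
[2.2.2.1] true AND false = false
[2.2.2] NOT false = true
[2.2] false OR true = true
[2] false OR true = true
[3] true → false = false
[root] true OR true OR false = true
Overall: true → enrolled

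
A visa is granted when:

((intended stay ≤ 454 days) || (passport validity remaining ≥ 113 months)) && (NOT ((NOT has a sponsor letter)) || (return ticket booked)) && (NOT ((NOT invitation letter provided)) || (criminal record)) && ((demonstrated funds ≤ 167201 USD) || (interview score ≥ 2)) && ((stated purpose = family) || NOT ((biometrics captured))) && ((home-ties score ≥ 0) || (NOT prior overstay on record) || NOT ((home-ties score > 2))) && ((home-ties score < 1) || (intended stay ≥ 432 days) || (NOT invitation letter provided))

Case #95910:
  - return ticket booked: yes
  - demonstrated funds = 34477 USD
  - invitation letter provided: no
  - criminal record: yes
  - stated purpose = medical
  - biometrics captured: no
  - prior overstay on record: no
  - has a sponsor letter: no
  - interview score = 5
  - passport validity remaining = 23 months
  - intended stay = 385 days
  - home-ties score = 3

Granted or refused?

Atomic conditions:
  intended stay ≤ 454 days: 385 ≤ 454 is true
  passport validity remaining ≥ 113 months: 23 ≥ 113 is false
  NOT has a sponsor letter: no → true
  return ticket booked: yes → true
  NOT invitation letter provided: no → true
  criminal record: yes → true
  demonstrated funds ≤ 167201 USD: 34477 ≤ 167201 is true
  interview score ≥ 2: 5 ≥ 2 is true
  stated purpose = family: medical == family is false
  biometrics captured: no → false
  home-ties score ≥ 0: 3 ≥ 0 is true
  NOT prior overstay on record: no → true
  home-ties score > 2: 3 > 2 is true
  home-ties score < 1: 3 < 1 is false
  intended stay ≥ 432 days: 385 ≥ 432 is false
Combine:
[1] true OR false = true
[2.1] NOT true = false
[2] false OR true = true
[3.1] NOT true = false
[3] false OR true = true
[4] true OR true = true
[5.2] NOT false = true
[5] false OR true = true
[6.3] NOT true = false
[6] true OR true OR false = true
[7] false OR false OR true = true
[root] true AND true AND true AND true AND true AND true AND true = true
Overall: true → granted

Granted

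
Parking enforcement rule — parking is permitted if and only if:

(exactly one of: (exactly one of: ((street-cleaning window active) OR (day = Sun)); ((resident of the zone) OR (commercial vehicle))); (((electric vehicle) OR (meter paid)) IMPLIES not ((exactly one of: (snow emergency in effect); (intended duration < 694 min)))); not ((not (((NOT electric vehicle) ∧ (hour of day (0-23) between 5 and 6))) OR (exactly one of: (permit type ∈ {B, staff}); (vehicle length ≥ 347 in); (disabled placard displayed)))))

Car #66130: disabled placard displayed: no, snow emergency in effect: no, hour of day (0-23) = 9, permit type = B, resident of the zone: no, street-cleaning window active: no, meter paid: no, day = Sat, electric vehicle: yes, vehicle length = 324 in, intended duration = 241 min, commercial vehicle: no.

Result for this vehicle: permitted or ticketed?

Ticketed

Atomic conditions:
  street-cleaning window active: no → false
  day = Sun: Sat == Sun is false
  resident of the zone: no → false
  commercial vehicle: no → false
  electric vehicle: yes → true
  meter paid: no → false
  snow emergency in effect: no → false
  intended duration < 694 min: 241 < 694 is true
  NOT electric vehicle: yes → false
  hour of day (0-23) between 5 and 6: 9 in [5, 6] is false
  permit type ∈ {B, staff}: B is in the set → true
  vehicle length ≥ 347 in: 324 ≥ 347 is false
  disabled placard displayed: no → false
Combine:
[1.1] false OR false = false
[1.2] false OR false = false
[1] exactly-one(false, false) = false
[2.1] true OR false = true
[2.2.1] exactly-one(false, true) = true
[2.2] NOT true = false
[2] true → false = false
[3.1.1.1] false AND false = false
[3.1.1] NOT false = true
[3.1.2] exactly-one(true, false, false) = true
[3.1] true OR true = true
[3] NOT true = false
[root] exactly-one(false, false, false) = false
Overall: false → ticketed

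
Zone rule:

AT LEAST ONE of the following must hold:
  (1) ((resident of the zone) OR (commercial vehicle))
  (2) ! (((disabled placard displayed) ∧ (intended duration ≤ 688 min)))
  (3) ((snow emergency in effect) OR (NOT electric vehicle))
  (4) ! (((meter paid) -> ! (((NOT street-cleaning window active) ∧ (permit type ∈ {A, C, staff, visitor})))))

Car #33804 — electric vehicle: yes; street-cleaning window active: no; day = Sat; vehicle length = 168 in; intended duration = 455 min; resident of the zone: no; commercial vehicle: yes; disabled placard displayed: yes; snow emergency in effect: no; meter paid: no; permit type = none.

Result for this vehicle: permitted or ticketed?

Permitted

Atomic conditions:
  resident of the zone: no → false
  commercial vehicle: yes → true
  disabled placard displayed: yes → true
  intended duration ≤ 688 min: 455 ≤ 688 is true
  snow emergency in effect: no → false
  NOT electric vehicle: yes → false
  meter paid: no → false
  NOT street-cleaning window active: no → true
  permit type ∈ {A, C, staff, visitor}: none is not in the set → false
Combine:
[1] false OR true = true
[2.1] true AND true = true
[2] NOT true = false
[3] false OR false = false
[4.1.2.1] true AND false = false
[4.1.2] NOT false = true
[4.1] false → true (antecedent false ⇒ implication holds) = true
[4] NOT true = false
[root] true OR false OR false OR false = true
Overall: true → permitted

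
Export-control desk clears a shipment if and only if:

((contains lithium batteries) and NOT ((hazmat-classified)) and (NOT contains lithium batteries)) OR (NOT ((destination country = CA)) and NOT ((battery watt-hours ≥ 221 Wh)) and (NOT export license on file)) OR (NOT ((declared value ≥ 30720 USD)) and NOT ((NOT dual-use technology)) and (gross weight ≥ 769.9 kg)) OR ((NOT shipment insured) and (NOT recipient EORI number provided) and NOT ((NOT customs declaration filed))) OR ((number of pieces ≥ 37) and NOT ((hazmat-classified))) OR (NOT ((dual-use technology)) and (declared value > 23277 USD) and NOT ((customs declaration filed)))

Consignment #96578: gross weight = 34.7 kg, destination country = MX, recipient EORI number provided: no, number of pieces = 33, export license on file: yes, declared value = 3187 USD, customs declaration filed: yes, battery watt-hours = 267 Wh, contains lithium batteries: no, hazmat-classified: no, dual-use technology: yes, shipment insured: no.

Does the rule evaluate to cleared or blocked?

Atomic conditions:
  contains lithium batteries: no → false
  hazmat-classified: no → false
  NOT contains lithium batteries: no → true
  destination country = CA: MX == CA is false
  battery watt-hours ≥ 221 Wh: 267 ≥ 221 is true
  NOT export license on file: yes → false
  declared value ≥ 30720 USD: 3187 ≥ 30720 is false
  NOT dual-use technology: yes → false
  gross weight ≥ 769.9 kg: 34.7 ≥ 769.9 is false
  NOT shipment insured: no → true
  NOT recipient EORI number provided: no → true
  NOT customs declaration filed: yes → false
  number of pieces ≥ 37: 33 ≥ 37 is false
  dual-use technology: yes → true
  declared value > 23277 USD: 3187 > 23277 is false
  customs declaration filed: yes → true
Combine:
[1.2] NOT false = true
[1] false AND true AND true = false
[2.1] NOT false = true
[2.2] NOT true = false
[2] true AND false AND false = false
[3.1] NOT false = true
[3.2] NOT false = true
[3] true AND true AND false = false
[4.3] NOT false = true
[4] true AND true AND true = true
[5.2] NOT false = true
[5] false AND true = false
[6.1] NOT true = false
[6.3] NOT true = false
[6] false AND false AND false = false
[root] false OR false OR false OR true OR false OR false = true
Overall: true → cleared

Cleared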